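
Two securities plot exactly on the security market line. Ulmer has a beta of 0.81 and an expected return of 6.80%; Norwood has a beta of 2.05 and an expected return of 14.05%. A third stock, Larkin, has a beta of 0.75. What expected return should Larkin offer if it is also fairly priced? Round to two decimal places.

MRP (SML slope) = (14.05% − 6.80%) / (2.05 − 0.81) = 7.25% / 1.24 = 5.8468%
R_f (intercept) = 6.80% − 0.81 × 5.8468% = 2.0641%
E(R_Larkin) = R_f + β × MRP = 2.0641% + 0.75 × 5.8468% = 6.45%

6.45%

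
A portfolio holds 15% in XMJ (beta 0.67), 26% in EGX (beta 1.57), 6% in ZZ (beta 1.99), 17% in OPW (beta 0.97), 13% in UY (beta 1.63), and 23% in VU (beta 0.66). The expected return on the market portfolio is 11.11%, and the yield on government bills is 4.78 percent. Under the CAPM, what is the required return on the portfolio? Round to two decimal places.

12.10%

β_P = Σ w_i β_i = 0.15×0.67 + 0.26×1.57 + 0.06×1.99 + 0.17×0.97 + 0.13×1.63 + 0.23×0.66 = 1.1567
MRP = 11.11% − 4.78% = 6.33%
E(R_P) = R_f + β_P × MRP = 4.78% + 1.1567 × 6.33% = 12.10%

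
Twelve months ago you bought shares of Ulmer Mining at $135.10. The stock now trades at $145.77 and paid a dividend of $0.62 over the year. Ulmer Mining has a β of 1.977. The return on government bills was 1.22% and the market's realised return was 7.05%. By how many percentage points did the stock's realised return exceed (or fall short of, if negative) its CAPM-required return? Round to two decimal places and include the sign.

Realised HPR = (P1 + D1 − P0) / P0 = (145.77 + 0.62 − 135.10) / 135.10 = 11.29 / 135.10 = 8.3568%
MRP = 7.05% − 1.22% = 5.83%
CAPM required = R_f + β·MRP = 1.22% + 1.977 × 5.83% = 12.74591%
α = realised − required = 8.3568% − 12.74591% = -4.39%

-4.39%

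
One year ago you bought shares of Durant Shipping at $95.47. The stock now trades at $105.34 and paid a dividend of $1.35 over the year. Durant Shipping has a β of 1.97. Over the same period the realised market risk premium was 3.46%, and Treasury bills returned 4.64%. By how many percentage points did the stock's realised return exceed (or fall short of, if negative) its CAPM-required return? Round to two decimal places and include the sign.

Realised HPR = (P1 + D1 − P0) / P0 = (105.34 + 1.35 − 95.47) / 95.47 = 11.22 / 95.47 = 11.7524%
CAPM required = R_f + β·MRP = 4.64% + 1.97 × 3.46% = 11.4562%
α = realised − required = 11.7524% − 11.4562% = +0.30%

+0.30%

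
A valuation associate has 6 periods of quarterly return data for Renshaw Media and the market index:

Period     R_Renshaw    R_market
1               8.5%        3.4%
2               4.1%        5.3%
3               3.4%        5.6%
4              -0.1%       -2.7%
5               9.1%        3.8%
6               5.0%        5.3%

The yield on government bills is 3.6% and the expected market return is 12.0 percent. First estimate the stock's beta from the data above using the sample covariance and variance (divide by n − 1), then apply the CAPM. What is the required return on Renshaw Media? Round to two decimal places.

8.28%

Mean R_i = (8.5 + 4.1 + 3.4 − 0.1 + 9.1 + 5.0) / 6 = 5.0000%
Mean R_m = (3.4 + 5.3 + 5.6 − 2.7 + 3.8 + 5.3) / 6 = 3.4500%
Σ(R_i − R̄_i)(R_m − R̄_m) = 27.5200  ⇒  Cov = 27.5200 / 5 = 5.5040
Σ(R_m − R̄_m)² = 49.4150  ⇒  Var(R_m) = 49.4150 / 5 = 9.8830
β = Cov / Var(R_m) = 5.5040 / 9.8830 = 0.5569
MRP = 12.0% − 3.6% = 8.40%
E(R) = R_f + β × MRP = 3.6% + 0.5569 × 8.4% = 8.28%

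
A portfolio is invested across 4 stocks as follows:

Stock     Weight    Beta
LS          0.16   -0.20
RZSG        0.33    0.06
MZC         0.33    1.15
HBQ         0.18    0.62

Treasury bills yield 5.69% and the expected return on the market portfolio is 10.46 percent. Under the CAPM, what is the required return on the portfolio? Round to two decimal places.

7.97%

β_P = Σ w_i β_i = 0.16×-0.20 + 0.33×0.06 + 0.33×1.15 + 0.18×0.62 = 0.4789
MRP = 10.46% − 5.69% = 4.77%
E(R_P) = R_f + β_P × MRP = 5.69% + 0.4789 × 4.77% = 7.97%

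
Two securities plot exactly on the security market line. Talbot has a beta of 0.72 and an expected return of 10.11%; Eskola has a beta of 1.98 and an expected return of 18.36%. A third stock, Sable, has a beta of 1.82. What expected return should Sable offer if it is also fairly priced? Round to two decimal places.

MRP (SML slope) = (18.36% − 10.11%) / (1.98 − 0.72) = 8.25% / 1.26 = 6.5476%
R_f (intercept) = 10.11% − 0.72 × 6.5476% = 5.3957%
E(R_Sable) = R_f + β × MRP = 5.3957% + 1.82 × 6.5476% = 17.31%

17.31%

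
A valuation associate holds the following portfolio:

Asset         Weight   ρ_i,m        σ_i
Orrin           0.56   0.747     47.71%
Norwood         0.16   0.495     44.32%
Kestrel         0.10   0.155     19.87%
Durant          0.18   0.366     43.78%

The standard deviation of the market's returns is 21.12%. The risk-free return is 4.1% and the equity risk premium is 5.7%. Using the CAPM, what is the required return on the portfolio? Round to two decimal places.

β_Orrin = 0.747 × 47.71% / 21.12% = 1.6875
β_Norwood = 0.495 × 44.32% / 21.12% = 1.0388
β_Kestrel = 0.155 × 19.87% / 21.12% = 0.1458
β_Durant = 0.366 × 43.78% / 21.12% = 0.7587
β_P = Σ w_i β_i = 0.56×1.6875 + 0.16×1.0388 + 0.10×0.1458 + 0.18×0.7587 = 1.2624
E(R_P) = R_f + β_P × MRP = 4.1% + 1.2624 × 5.7% = 11.30%

11.30%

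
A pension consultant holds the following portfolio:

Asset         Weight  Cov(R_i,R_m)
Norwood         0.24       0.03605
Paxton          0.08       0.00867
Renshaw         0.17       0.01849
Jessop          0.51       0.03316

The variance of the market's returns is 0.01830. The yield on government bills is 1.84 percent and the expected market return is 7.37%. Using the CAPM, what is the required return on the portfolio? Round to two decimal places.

β_Norwood = 0.03605 / 0.01830 = 1.9699
β_Paxton = 0.00867 / 0.01830 = 0.4738
β_Renshaw = 0.01849 / 0.01830 = 1.0104
β_Jessop = 0.03316 / 0.01830 = 1.8120
β_P = Σ w_i β_i = 0.24×1.9699 + 0.08×0.4738 + 0.17×1.0104 + 0.51×1.8120 = 1.6066
MRP = 7.37% − 1.84% = 5.53%
E(R_P) = R_f + β_P × MRP = 1.84% + 1.6066 × 5.53% = 10.72%

10.72%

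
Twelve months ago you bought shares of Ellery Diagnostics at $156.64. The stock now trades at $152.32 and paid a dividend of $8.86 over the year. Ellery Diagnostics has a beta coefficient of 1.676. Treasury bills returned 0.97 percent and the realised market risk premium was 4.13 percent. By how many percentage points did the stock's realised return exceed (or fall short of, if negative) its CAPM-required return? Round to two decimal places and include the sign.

-4.99%

Realised HPR = (P1 + D1 − P0) / P0 = (152.32 + 8.86 − 156.64) / 156.64 = 4.54 / 156.64 = 2.8984%
CAPM required = R_f + β·MRP = 0.97% + 1.676 × 4.13% = 7.89188%
α = realised − required = 2.8984% − 7.89188% = -4.99%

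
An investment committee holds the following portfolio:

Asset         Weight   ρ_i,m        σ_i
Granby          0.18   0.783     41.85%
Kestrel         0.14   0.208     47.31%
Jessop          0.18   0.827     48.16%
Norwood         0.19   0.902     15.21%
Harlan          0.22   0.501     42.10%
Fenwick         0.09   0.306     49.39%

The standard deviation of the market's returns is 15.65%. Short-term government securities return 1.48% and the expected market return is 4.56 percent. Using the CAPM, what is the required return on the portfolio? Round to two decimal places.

6.02%

β_Granby = 0.783 × 41.85% / 15.65% = 2.0938
β_Kestrel = 0.208 × 47.31% / 15.65% = 0.6288
β_Jessop = 0.827 × 48.16% / 15.65% = 2.5449
β_Norwood = 0.902 × 15.21% / 15.65% = 0.8766
β_Harlan = 0.501 × 42.10% / 15.65% = 1.3477
β_Fenwick = 0.306 × 49.39% / 15.65% = 0.9657
β_P = Σ w_i β_i = 0.18×2.0938 + 0.14×0.6288 + 0.18×2.5449 + 0.19×0.8766 + 0.22×1.3477 + 0.09×0.9657 = 1.4730
MRP = 4.56% − 1.48% = 3.08%
E(R_P) = R_f + β_P × MRP = 1.48% + 1.4730 × 3.08% = 6.02%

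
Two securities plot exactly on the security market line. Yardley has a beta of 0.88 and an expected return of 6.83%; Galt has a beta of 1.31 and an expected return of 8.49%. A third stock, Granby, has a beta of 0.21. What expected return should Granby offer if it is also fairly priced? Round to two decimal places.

4.24%

MRP (SML slope) = (8.49% − 6.83%) / (1.31 − 0.88) = 1.66% / 0.43 = 3.8605%
R_f (intercept) = 6.83% − 0.88 × 3.8605% = 3.4328%
E(R_Granby) = R_f + β × MRP = 3.4328% + 0.21 × 3.8605% = 4.24%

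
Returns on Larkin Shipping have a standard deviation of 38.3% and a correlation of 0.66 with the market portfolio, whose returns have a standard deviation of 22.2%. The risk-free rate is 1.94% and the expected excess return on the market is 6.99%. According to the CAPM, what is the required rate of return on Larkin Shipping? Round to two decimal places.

β = ρ × σ_i / σ_m = 0.66 × 38.3% / 22.2% = 1.1386
E(R) = 1.94% + 1.1386 × 6.99% = 9.90%

9.90%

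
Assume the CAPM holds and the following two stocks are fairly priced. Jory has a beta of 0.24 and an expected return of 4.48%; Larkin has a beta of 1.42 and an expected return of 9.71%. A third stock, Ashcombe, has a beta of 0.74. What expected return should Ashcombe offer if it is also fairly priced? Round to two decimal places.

MRP (SML slope) = (9.71% − 4.48%) / (1.42 − 0.24) = 5.23% / 1.18 = 4.4322%
R_f (intercept) = 4.48% − 0.24 × 4.4322% = 3.4163%
E(R_Ashcombe) = R_f + β × MRP = 3.4163% + 0.74 × 4.4322% = 6.70%

6.70%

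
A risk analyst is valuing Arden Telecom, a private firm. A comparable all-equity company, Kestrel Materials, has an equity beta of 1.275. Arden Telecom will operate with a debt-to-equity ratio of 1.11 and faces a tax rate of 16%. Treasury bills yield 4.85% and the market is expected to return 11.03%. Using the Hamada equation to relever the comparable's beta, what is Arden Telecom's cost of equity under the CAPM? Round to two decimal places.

β_L = β_U × [1 + (1 − t)(D/E)] = 1.275 × [1 + (1 − 0.16) × 1.11]
    = 1.275 × [1 + 0.84 × 1.11] = 1.275 × 1.9324 = 2.4638
MRP = 11.03% − 4.85% = 6.18%
E(R) = R_f + β_L × MRP = 4.85% + 2.4638 × 6.18% = 20.08%

20.08%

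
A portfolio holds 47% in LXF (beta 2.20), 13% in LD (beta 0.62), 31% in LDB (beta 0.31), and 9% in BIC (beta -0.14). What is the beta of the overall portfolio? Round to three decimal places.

1.198

β_P = Σ w_i β_i = 0.47×2.20 + 0.13×0.62 + 0.31×0.31 + 0.09×-0.14 = 1.1981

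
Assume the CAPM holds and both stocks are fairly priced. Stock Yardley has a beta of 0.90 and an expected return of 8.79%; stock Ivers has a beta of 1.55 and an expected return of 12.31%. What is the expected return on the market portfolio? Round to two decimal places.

Both satisfy E(R) = R_f + β·MRP, so the slope of the SML is
MRP = (12.31% − 8.79%) / (1.55 − 0.90) = 3.52% / 0.65 = 5.4154%
R_f = E(R_Yardley) − β_Yardley·MRP = 8.79% − 0.90 × 5.4154% = 3.9161%
E(R_m) = R_f + MRP = 3.9161% + 5.4154% = 9.33%

9.33%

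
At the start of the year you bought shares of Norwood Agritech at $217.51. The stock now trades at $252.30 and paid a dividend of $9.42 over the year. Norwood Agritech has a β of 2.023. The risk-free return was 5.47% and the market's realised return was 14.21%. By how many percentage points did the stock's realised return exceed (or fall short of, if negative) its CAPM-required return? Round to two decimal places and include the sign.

-2.83%

Realised HPR = (P1 + D1 − P0) / P0 = (252.30 + 9.42 − 217.51) / 217.51 = 44.21 / 217.51 = 20.3255%
MRP = 14.21% − 5.47% = 8.74%
CAPM required = R_f + β·MRP = 5.47% + 2.023 × 8.74% = 23.15102%
α = realised − required = 20.3255% − 23.15102% = -2.83%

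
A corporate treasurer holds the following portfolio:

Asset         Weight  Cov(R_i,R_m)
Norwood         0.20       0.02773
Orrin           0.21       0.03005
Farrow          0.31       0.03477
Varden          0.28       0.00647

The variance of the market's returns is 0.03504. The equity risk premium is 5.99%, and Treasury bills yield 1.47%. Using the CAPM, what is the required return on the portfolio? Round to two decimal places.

β_Norwood = 0.02773 / 0.03504 = 0.7914
β_Orrin = 0.03005 / 0.03504 = 0.8576
β_Farrow = 0.03477 / 0.03504 = 0.9923
β_Varden = 0.00647 / 0.03504 = 0.1846
β_P = Σ w_i β_i = 0.20×0.7914 + 0.21×0.8576 + 0.31×0.9923 + 0.28×0.1846 = 0.6977
E(R_P) = R_f + β_P × MRP = 1.47% + 0.6977 × 5.99% = 5.65%

5.65%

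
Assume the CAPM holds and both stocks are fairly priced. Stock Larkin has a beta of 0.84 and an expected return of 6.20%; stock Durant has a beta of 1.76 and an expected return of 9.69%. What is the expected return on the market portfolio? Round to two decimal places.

Both satisfy E(R) = R_f + β·MRP, so the slope of the SML is
MRP = (9.69% − 6.20%) / (1.76 − 0.84) = 3.49% / 0.92 = 3.7935%
R_f = E(R_Larkin) − β_Larkin·MRP = 6.20% − 0.84 × 3.7935% = 3.0135%
E(R_m) = R_f + MRP = 3.0135% + 3.7935% = 6.81%

6.81%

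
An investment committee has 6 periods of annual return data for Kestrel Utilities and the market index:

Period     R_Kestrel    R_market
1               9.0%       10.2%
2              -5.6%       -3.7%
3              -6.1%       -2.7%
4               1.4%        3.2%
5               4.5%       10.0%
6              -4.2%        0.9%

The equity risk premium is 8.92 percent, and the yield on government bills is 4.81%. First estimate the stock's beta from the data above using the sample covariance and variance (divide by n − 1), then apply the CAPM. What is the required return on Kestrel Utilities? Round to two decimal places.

13.49%

Mean R_i = (9.0 − 5.6 − 6.1 + 1.4 + 4.5 − 4.2) / 6 = -0.1667%
Mean R_m = (10.2 − 3.7 − 2.7 + 3.2 + 10.0 + 0.9) / 6 = 2.9833%
Σ(R_i − R̄_i)(R_m − R̄_m) = 177.6733  ⇒  Cov = 177.6733 / 5 = 35.5347
Σ(R_m − R̄_m)² = 182.6683  ⇒  Var(R_m) = 182.6683 / 5 = 36.5337
β = Cov / Var(R_m) = 35.5347 / 36.5337 = 0.9727
E(R) = R_f + β × MRP = 4.81% + 0.9727 × 8.92% = 13.49%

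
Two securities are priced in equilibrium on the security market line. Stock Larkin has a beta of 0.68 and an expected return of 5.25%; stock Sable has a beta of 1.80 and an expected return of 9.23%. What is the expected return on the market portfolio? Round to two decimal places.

6.39%

Both satisfy E(R) = R_f + β·MRP, so the slope of the SML is
MRP = (9.23% − 5.25%) / (1.80 − 0.68) = 3.98% / 1.12 = 3.5536%
R_f = E(R_Larkin) − β_Larkin·MRP = 5.25% − 0.68 × 3.5536% = 2.8336%
E(R_m) = R_f + MRP = 2.8336% + 3.5536% = 6.39%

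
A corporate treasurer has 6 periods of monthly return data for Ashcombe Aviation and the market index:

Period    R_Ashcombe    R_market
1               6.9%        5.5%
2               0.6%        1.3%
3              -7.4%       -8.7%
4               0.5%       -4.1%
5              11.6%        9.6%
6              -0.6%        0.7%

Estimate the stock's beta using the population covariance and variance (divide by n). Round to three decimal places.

Mean R_i = (6.9 + 0.6 − 7.4 + 0.5 + 11.6 − 0.6) / 6 = 1.9333%
Mean R_m = (5.5 + 1.3 − 8.7 − 4.1 + 9.6 + 0.7) / 6 = 0.7167%
Σ(R_i − R̄_i)(R_m − R̄_m) = 203.6867  ⇒  Cov = 203.6867 / 6 = 33.9478
Σ(R_m − R̄_m)² = 214.0083  ⇒  Var(R_m) = 214.0083 / 6 = 35.6681
β = Cov / Var(R_m) = 33.9478 / 35.6681 = 0.9518

0.952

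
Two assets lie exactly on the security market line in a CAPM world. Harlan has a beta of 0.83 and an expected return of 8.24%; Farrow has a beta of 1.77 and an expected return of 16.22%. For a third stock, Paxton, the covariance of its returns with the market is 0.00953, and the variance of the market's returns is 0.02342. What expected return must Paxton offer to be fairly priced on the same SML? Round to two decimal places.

MRP = (16.22% − 8.24%) / (1.77 − 0.83) = 8.4894%
R_f = 8.24% − 0.83 × 8.4894% = 1.1938%
β_Paxton = Cov / Var(R_m) = 0.00953 / 0.02342 = 0.4069
E(R_Paxton) = R_f + β × MRP = 1.1938% + 0.4069 × 8.4894% = 4.65%

4.65%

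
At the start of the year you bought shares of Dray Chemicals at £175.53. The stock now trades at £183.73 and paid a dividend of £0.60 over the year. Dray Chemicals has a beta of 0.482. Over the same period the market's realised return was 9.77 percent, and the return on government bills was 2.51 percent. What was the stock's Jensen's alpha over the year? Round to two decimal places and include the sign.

Realised HPR = (P1 + D1 − P0) / P0 = (183.73 + 0.60 − 175.53) / 175.53 = 8.80 / 175.53 = 5.0134%
MRP = 9.77% − 2.51% = 7.26%
CAPM required = R_f + β·MRP = 2.51% + 0.482 × 7.26% = 6.00932%
α = realised − required = 5.0134% − 6.00932% = -1.00%

-1.00%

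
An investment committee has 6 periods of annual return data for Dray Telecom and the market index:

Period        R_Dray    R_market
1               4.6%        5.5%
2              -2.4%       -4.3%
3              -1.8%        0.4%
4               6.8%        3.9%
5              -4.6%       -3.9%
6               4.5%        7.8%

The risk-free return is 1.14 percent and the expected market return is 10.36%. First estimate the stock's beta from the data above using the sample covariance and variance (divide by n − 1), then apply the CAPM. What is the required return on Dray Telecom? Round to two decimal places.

8.74%

Mean R_i = (4.6 − 2.4 − 1.8 + 6.8 − 4.6 + 4.5) / 6 = 1.1833%
Mean R_m = (5.5 − 4.3 + 0.4 + 3.9 − 3.9 + 7.8) / 6 = 1.5667%
Σ(R_i − R̄_i)(R_m − R̄_m) = 103.3367  ⇒  Cov = 103.3367 / 5 = 20.6673
Σ(R_m − R̄_m)² = 125.4333  ⇒  Var(R_m) = 125.4333 / 5 = 25.0867
β = Cov / Var(R_m) = 20.6673 / 25.0867 = 0.8238
MRP = 10.36% − 1.14% = 9.22%
E(R) = R_f + β × MRP = 1.14% + 0.8238 × 9.22% = 8.74%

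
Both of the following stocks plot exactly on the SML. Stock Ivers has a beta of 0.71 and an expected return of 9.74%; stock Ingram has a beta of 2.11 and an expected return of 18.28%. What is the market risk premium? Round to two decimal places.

6.10%

Both satisfy E(R) = R_f + β·MRP, so the slope of the SML is
MRP = (18.28% − 9.74%) / (2.11 − 0.71) = 8.54% / 1.40 = 6.1000%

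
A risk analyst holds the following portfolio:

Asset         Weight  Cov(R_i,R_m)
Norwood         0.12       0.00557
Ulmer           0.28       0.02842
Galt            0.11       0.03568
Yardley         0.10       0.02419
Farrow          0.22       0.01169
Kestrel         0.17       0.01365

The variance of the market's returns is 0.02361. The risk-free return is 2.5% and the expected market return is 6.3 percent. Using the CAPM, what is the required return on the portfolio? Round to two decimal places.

β_Norwood = 0.00557 / 0.02361 = 0.2359
β_Ulmer = 0.02842 / 0.02361 = 1.2037
β_Galt = 0.03568 / 0.02361 = 1.5112
β_Yardley = 0.02419 / 0.02361 = 1.0246
β_Farrow = 0.01169 / 0.02361 = 0.4951
β_Kestrel = 0.01365 / 0.02361 = 0.5781
β_P = Σ w_i β_i = 0.12×0.2359 + 0.28×1.2037 + 0.11×1.5112 + 0.10×1.0246 + 0.22×0.4951 + 0.17×0.5781 = 0.8412
MRP = 6.3% − 2.5% = 3.80%
E(R_P) = R_f + β_P × MRP = 2.5% + 0.8412 × 3.8% = 5.70%

5.70%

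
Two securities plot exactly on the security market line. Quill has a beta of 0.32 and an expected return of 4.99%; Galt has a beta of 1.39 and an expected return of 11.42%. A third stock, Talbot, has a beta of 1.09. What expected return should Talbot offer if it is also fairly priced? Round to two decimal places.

MRP (SML slope) = (11.42% − 4.99%) / (1.39 − 0.32) = 6.43% / 1.07 = 6.0093%
R_f (intercept) = 4.99% − 0.32 × 6.0093% = 3.0670%
E(R_Talbot) = R_f + β × MRP = 3.0670% + 1.09 × 6.0093% = 9.62%

9.62%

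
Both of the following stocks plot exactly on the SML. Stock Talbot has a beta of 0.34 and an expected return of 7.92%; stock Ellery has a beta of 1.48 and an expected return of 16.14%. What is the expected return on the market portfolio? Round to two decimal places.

Both satisfy E(R) = R_f + β·MRP, so the slope of the SML is
MRP = (16.14% − 7.92%) / (1.48 − 0.34) = 8.22% / 1.14 = 7.2105%
R_f = E(R_Talbot) − β_Talbot·MRP = 7.92% − 0.34 × 7.2105% = 5.4684%
E(R_m) = R_f + MRP = 5.4684% + 7.2105% = 12.68%

12.68%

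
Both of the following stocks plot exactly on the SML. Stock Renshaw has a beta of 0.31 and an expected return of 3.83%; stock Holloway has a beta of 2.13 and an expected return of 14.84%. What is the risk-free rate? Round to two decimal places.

1.95%

Both satisfy E(R) = R_f + β·MRP, so the slope of the SML is
MRP = (14.84% − 3.83%) / (2.13 − 0.31) = 11.01% / 1.82 = 6.0495%
R_f = E(R_Renshaw) − β_Renshaw·MRP = 3.83% − 0.31 × 6.0495% = 1.9547%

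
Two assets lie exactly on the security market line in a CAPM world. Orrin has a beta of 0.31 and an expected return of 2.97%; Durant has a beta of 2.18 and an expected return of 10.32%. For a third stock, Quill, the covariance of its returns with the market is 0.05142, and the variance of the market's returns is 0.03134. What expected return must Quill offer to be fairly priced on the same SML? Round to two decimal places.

MRP = (10.32% − 2.97%) / (2.18 − 0.31) = 3.9305%
R_f = 2.97% − 0.31 × 3.9305% = 1.7515%
β_Quill = Cov / Var(R_m) = 0.05142 / 0.03134 = 1.6407
E(R_Quill) = R_f + β × MRP = 1.7515% + 1.6407 × 3.9305% = 8.20%

8.20%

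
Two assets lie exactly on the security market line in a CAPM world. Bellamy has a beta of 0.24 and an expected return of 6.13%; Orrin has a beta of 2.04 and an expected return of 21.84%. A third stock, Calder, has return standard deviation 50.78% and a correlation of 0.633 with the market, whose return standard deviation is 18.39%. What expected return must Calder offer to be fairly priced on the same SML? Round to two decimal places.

MRP = (21.84% − 6.13%) / (2.04 − 0.24) = 8.7278%
R_f = 6.13% − 0.24 × 8.7278% = 4.0353%
β_Calder = ρ·σ_i/σ_m = 0.633 × 50.78 / 18.39 = 1.7479
E(R_Calder) = R_f + β × MRP = 4.0353% + 1.7479 × 8.7278% = 19.29%

19.29%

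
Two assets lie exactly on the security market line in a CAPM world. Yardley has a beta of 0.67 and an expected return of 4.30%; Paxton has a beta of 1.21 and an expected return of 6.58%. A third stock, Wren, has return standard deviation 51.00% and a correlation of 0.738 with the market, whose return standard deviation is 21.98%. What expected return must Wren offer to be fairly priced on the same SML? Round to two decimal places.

MRP = (6.58% − 4.30%) / (1.21 − 0.67) = 4.2222%
R_f = 4.30% − 0.67 × 4.2222% = 1.4711%
β_Wren = ρ·σ_i/σ_m = 0.738 × 51.00 / 21.98 = 1.7124
E(R_Wren) = R_f + β × MRP = 1.4711% + 1.7124 × 4.2222% = 8.70%

8.70%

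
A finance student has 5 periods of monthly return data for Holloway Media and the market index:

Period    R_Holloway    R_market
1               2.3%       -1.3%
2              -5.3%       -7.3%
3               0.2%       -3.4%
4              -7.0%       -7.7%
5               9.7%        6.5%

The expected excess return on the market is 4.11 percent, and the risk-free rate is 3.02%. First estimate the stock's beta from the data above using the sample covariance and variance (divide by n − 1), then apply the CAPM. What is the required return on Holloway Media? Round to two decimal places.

7.70%

Mean R_i = (2.3 − 5.3 + 0.2 − 7.0 + 9.7) / 5 = -0.0200%
Mean R_m = (-1.3 − 7.3 − 3.4 − 7.7 + 6.5) / 5 = -2.6400%
Σ(R_i − R̄_i)(R_m − R̄_m) = 151.7060  ⇒  Cov = 151.7060 / 4 = 37.9265
Σ(R_m − R̄_m)² = 133.2320  ⇒  Var(R_m) = 133.2320 / 4 = 33.3080
β = Cov / Var(R_m) = 37.9265 / 33.3080 = 1.1387
E(R) = R_f + β × MRP = 3.02% + 1.1387 × 4.11% = 7.70%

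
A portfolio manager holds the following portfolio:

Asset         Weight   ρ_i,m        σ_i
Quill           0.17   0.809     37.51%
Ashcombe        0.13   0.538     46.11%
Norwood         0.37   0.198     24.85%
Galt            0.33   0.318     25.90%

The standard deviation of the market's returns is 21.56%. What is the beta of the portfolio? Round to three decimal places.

0.599

β_Quill = 0.809 × 37.51% / 21.56% = 1.4075
β_Ashcombe = 0.538 × 46.11% / 21.56% = 1.1506
β_Norwood = 0.198 × 24.85% / 21.56% = 0.2282
β_Galt = 0.318 × 25.90% / 21.56% = 0.3820
β_P = Σ w_i β_i = 0.17×1.4075 + 0.13×1.1506 + 0.37×0.2282 + 0.33×0.3820 = 0.5993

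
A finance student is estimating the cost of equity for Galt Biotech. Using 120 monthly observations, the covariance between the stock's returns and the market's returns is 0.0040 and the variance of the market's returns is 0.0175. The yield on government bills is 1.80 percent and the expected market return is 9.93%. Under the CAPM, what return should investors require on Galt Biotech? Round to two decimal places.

β = Cov(R_i, R_m) / Var(R_m) = 0.0040 / 0.0175 = 0.2286
MRP = 9.93% − 1.80% = 8.13%
E(R) = R_f + β × MRP = 1.80% + 0.2286 × 8.13% = 3.66%

3.66%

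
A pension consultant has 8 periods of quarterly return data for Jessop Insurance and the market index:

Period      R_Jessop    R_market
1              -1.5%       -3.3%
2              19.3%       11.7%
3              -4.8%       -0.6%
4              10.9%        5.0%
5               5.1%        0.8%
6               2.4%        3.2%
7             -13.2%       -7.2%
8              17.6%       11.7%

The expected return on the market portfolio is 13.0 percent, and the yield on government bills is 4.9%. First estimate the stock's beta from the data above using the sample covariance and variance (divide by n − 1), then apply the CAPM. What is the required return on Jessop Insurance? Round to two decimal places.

17.86%

Mean R_i = (-1.5 + 19.3 − 4.8 + 10.9 + 5.1 + 2.4 − 13.2 + 17.6) / 8 = 4.4750%
Mean R_m = (-3.3 + 11.7 − 0.6 + 5.0 + 0.8 + 3.2 − 7.2 + 11.7) / 8 = 2.6625%
Σ(R_i − R̄_i)(R_m − R̄_m) = 505.5425  ⇒  Cov = 505.5425 / 7 = 72.2204
Σ(R_m − R̄_m)² = 316.0388  ⇒  Var(R_m) = 316.0388 / 7 = 45.1484
β = Cov / Var(R_m) = 72.2204 / 45.1484 = 1.5996
MRP = 13.0% − 4.9% = 8.10%
E(R) = R_f + β × MRP = 4.9% + 1.5996 × 8.1% = 17.86%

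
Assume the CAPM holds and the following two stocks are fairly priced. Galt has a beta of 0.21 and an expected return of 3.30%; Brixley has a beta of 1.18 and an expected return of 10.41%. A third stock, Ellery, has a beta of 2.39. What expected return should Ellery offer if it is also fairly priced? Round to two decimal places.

19.28%

MRP (SML slope) = (10.41% − 3.30%) / (1.18 − 0.21) = 7.11% / 0.97 = 7.3299%
R_f (intercept) = 3.30% − 0.21 × 7.3299% = 1.7607%
E(R_Ellery) = R_f + β × MRP = 1.7607% + 2.39 × 7.3299% = 19.28%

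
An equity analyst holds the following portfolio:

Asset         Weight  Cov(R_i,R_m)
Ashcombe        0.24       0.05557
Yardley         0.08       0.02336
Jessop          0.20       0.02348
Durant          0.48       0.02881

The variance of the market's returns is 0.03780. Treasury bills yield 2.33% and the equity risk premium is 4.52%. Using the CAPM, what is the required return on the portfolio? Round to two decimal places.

β_Ashcombe = 0.05557 / 0.03780 = 1.4701
β_Yardley = 0.02336 / 0.03780 = 0.6180
β_Jessop = 0.02348 / 0.03780 = 0.6212
β_Durant = 0.02881 / 0.03780 = 0.7622
β_P = Σ w_i β_i = 0.24×1.4701 + 0.08×0.6180 + 0.20×0.6212 + 0.48×0.7622 = 0.8924
E(R_P) = R_f + β_P × MRP = 2.33% + 0.8924 × 4.52% = 6.36%

6.36%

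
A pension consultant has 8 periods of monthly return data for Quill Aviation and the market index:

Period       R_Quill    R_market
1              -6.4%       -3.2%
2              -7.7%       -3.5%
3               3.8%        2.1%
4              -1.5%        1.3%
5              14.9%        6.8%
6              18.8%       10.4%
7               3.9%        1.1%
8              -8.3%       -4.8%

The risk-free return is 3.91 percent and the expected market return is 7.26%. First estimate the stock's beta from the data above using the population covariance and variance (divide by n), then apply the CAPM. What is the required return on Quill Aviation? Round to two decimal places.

10.33%

Mean R_i = (-6.4 − 7.7 + 3.8 − 1.5 + 14.9 + 18.8 + 3.9 − 8.3) / 8 = 2.1875%
Mean R_m = (-3.2 − 3.5 + 2.1 + 1.3 + 6.8 + 10.4 + 1.1 − 4.8) / 8 = 1.2750%
Σ(R_i − R̄_i)(R_m − R̄_m) = 372.1175  ⇒  Cov = 372.1175 / 8 = 46.5147
Σ(R_m − R̄_m)² = 194.2350  ⇒  Var(R_m) = 194.2350 / 8 = 24.2794
β = Cov / Var(R_m) = 46.5147 / 24.2794 = 1.9158
MRP = 7.26% − 3.91% = 3.35%
E(R) = R_f + β × MRP = 3.91% + 1.9158 × 3.35% = 10.33%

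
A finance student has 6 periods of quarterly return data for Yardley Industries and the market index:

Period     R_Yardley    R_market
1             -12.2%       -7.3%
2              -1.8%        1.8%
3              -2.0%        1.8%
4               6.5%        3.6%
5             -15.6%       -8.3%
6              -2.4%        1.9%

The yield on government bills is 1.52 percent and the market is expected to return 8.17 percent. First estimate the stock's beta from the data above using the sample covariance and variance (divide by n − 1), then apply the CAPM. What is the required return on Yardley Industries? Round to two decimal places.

Mean R_i = (-12.2 − 1.8 − 2.0 + 6.5 − 15.6 − 2.4) / 6 = -4.5833%
Mean R_m = (-7.3 + 1.8 + 1.8 + 3.6 − 8.3 + 1.9) / 6 = -1.0833%
Σ(R_i − R̄_i)(R_m − R̄_m) = 200.7483  ⇒  Cov = 200.7483 / 5 = 40.1497
Σ(R_m − R̄_m)² = 138.1883  ⇒  Var(R_m) = 138.1883 / 5 = 27.6377
β = Cov / Var(R_m) = 40.1497 / 27.6377 = 1.4527
MRP = 8.17% − 1.52% = 6.65%
E(R) = R_f + β × MRP = 1.52% + 1.4527 × 6.65% = 11.18%

11.18%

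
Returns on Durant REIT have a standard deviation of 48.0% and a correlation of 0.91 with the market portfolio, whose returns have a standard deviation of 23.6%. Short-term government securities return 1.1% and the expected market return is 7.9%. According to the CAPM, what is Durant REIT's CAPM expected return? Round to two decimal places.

β = ρ × σ_i / σ_m = 0.91 × 48.0% / 23.6% = 1.8508
MRP = 7.9% − 1.1% = 6.80%
E(R) = 1.1% + 1.8508 × 6.8% = 13.69%

13.69%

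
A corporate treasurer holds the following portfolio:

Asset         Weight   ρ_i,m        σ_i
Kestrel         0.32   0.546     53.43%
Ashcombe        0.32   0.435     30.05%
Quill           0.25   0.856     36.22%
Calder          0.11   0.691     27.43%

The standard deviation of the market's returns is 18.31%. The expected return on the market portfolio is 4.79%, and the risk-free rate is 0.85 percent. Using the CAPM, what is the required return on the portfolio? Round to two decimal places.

5.88%

β_Kestrel = 0.546 × 53.43% / 18.31% = 1.5933
β_Ashcombe = 0.435 × 30.05% / 18.31% = 0.7139
β_Quill = 0.856 × 36.22% / 18.31% = 1.6933
β_Calder = 0.691 × 27.43% / 18.31% = 1.0352
β_P = Σ w_i β_i = 0.32×1.5933 + 0.32×0.7139 + 0.25×1.6933 + 0.11×1.0352 = 1.2755
MRP = 4.79% − 0.85% = 3.94%
E(R_P) = R_f + β_P × MRP = 0.85% + 1.2755 × 3.94% = 5.88%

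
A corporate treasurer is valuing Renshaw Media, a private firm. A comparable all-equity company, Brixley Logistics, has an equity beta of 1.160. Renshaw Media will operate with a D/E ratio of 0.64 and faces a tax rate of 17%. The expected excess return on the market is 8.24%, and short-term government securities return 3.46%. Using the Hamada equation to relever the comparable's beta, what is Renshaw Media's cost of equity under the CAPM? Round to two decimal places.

β_L = β_U × [1 + (1 − t)(D/E)] = 1.160 × [1 + (1 − 0.17) × 0.64]
    = 1.160 × [1 + 0.83 × 0.64] = 1.160 × 1.5312 = 1.7762
E(R) = R_f + β_L × MRP = 3.46% + 1.7762 × 8.24% = 18.10%

18.10%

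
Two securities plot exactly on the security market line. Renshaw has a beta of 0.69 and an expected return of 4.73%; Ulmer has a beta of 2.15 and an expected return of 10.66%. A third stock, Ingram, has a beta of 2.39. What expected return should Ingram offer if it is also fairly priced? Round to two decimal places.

MRP (SML slope) = (10.66% − 4.73%) / (2.15 − 0.69) = 5.93% / 1.46 = 4.0616%
R_f (intercept) = 4.73% − 0.69 × 4.0616% = 1.9275%
E(R_Ingram) = R_f + β × MRP = 1.9275% + 2.39 × 4.0616% = 11.63%

11.63%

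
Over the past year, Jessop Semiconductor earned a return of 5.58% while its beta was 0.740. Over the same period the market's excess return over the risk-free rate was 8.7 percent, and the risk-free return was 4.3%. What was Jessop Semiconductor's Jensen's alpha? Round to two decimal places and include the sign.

-5.16%

CAPM benchmark = R_f + β(R_m − R_f) = 4.3% + 0.740 × 8.7% = 10.7380%
α = actual − benchmark = 5.58% − 10.7380% = -5.16%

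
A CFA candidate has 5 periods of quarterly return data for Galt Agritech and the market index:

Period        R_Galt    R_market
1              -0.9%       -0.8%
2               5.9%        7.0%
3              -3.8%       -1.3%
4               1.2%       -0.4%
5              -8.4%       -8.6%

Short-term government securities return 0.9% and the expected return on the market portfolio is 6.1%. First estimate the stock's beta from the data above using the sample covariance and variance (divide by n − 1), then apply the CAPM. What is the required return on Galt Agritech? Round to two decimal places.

5.75%

Mean R_i = (-0.9 + 5.9 − 3.8 + 1.2 − 8.4) / 5 = -1.2000%
Mean R_m = (-0.8 + 7.0 − 1.3 − 0.4 − 8.6) / 5 = -0.8200%
Σ(R_i − R̄_i)(R_m − R̄_m) = 113.8000  ⇒  Cov = 113.8000 / 4 = 28.4500
Σ(R_m − R̄_m)² = 122.0880  ⇒  Var(R_m) = 122.0880 / 4 = 30.5220
β = Cov / Var(R_m) = 28.4500 / 30.5220 = 0.9321
MRP = 6.1% − 0.9% = 5.20%
E(R) = R_f + β × MRP = 0.9% + 0.9321 × 5.2% = 5.75%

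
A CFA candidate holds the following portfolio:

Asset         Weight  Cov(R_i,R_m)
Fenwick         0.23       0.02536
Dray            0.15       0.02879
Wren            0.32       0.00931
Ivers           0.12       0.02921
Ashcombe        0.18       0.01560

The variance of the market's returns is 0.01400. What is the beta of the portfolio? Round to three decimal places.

1.389

β_Fenwick = 0.02536 / 0.01400 = 1.8114
β_Dray = 0.02879 / 0.01400 = 2.0564
β_Wren = 0.00931 / 0.01400 = 0.6650
β_Ivers = 0.02921 / 0.01400 = 2.0864
β_Ashcombe = 0.01560 / 0.01400 = 1.1143
β_P = Σ w_i β_i = 0.23×1.8114 + 0.15×2.0564 + 0.32×0.6650 + 0.12×2.0864 + 0.18×1.1143 = 1.3888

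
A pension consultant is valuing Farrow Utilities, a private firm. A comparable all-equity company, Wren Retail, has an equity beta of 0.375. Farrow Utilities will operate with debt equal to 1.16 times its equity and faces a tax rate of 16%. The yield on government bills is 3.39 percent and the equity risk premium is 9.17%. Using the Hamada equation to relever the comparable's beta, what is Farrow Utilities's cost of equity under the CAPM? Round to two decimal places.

10.18%

β_L = β_U × [1 + (1 − t)(D/E)] = 0.375 × [1 + (1 − 0.16) × 1.16]
    = 0.375 × [1 + 0.84 × 1.16] = 0.375 × 1.9744 = 0.7404
E(R) = R_f + β_L × MRP = 3.39% + 0.7404 × 9.17% = 10.18%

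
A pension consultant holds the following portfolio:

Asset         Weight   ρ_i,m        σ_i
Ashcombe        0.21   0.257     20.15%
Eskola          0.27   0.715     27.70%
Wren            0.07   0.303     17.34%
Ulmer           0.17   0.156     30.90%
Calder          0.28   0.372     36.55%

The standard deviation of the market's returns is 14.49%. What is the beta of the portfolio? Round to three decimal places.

β_Ashcombe = 0.257 × 20.15% / 14.49% = 0.3574
β_Eskola = 0.715 × 27.70% / 14.49% = 1.3668
β_Wren = 0.303 × 17.34% / 14.49% = 0.3626
β_Ulmer = 0.156 × 30.90% / 14.49% = 0.3327
β_Calder = 0.372 × 36.55% / 14.49% = 0.9383
β_P = Σ w_i β_i = 0.21×0.3574 + 0.27×1.3668 + 0.07×0.3626 + 0.17×0.3327 + 0.28×0.9383 = 0.7888

0.789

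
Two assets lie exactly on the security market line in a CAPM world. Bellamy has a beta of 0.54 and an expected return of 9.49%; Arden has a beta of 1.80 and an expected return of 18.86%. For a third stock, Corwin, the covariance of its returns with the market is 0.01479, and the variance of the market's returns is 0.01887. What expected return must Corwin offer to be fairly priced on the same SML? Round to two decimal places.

11.30%

MRP = (18.86% − 9.49%) / (1.80 − 0.54) = 7.4365%
R_f = 9.49% − 0.54 × 7.4365% = 5.4743%
β_Corwin = Cov / Var(R_m) = 0.01479 / 0.01887 = 0.7838
E(R_Corwin) = R_f + β × MRP = 5.4743% + 0.7838 × 7.4365% = 11.30%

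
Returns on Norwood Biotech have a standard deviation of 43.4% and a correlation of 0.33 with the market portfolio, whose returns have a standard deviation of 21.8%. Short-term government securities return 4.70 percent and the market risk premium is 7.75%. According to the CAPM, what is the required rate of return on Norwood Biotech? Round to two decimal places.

9.79%

β = ρ × σ_i / σ_m = 0.33 × 43.4% / 21.8% = 0.6570
E(R) = 4.70% + 0.6570 × 7.75% = 9.79%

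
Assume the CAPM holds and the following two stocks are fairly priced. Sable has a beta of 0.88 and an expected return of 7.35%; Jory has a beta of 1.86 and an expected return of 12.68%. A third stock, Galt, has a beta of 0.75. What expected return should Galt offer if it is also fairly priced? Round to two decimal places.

6.64%

MRP (SML slope) = (12.68% − 7.35%) / (1.86 − 0.88) = 5.33% / 0.98 = 5.4388%
R_f (intercept) = 7.35% − 0.88 × 5.4388% = 2.5639%
E(R_Galt) = R_f + β × MRP = 2.5639% + 0.75 × 5.4388% = 6.64%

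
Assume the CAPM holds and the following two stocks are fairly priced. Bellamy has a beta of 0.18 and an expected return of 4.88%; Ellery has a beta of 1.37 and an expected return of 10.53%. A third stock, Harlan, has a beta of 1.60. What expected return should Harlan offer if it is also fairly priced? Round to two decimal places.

11.62%

MRP (SML slope) = (10.53% − 4.88%) / (1.37 − 0.18) = 5.65% / 1.19 = 4.7479%
R_f (intercept) = 4.88% − 0.18 × 4.7479% = 4.0254%
E(R_Harlan) = R_f + β × MRP = 4.0254% + 1.60 × 4.7479% = 11.62%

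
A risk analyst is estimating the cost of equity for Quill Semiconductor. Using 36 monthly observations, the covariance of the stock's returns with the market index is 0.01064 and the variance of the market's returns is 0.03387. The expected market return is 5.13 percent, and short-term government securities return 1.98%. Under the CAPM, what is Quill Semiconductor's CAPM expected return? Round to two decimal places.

β = Cov(R_i, R_m) / Var(R_m) = 0.01064 / 0.03387 = 0.3141
MRP = 5.13% − 1.98% = 3.15%
E(R) = R_f + β × MRP = 1.98% + 0.3141 × 3.15% = 2.97%

2.97%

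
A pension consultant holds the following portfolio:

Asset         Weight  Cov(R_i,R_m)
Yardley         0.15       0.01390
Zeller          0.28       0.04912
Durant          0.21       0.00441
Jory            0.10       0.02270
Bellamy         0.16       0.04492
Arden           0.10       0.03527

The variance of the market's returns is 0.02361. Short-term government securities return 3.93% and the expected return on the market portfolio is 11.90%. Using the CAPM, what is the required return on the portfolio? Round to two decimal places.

13.97%

β_Yardley = 0.01390 / 0.02361 = 0.5887
β_Zeller = 0.04912 / 0.02361 = 2.0805
β_Durant = 0.00441 / 0.02361 = 0.1868
β_Jory = 0.02270 / 0.02361 = 0.9615
β_Bellamy = 0.04492 / 0.02361 = 1.9026
β_Arden = 0.03527 / 0.02361 = 1.4939
β_P = Σ w_i β_i = 0.15×0.5887 + 0.28×2.0805 + 0.21×0.1868 + 0.10×0.9615 + 0.16×1.9026 + 0.10×1.4939 = 1.2600
MRP = 11.90% − 3.93% = 7.97%
E(R_P) = R_f + β_P × MRP = 3.93% + 1.2600 × 7.97% = 13.97%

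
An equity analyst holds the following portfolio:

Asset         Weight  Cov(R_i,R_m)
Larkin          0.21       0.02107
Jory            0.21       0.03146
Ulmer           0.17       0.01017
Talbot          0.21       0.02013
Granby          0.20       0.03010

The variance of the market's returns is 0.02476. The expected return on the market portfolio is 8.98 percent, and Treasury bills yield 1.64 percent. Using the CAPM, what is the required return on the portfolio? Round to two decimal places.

β_Larkin = 0.02107 / 0.02476 = 0.8510
β_Jory = 0.03146 / 0.02476 = 1.2706
β_Ulmer = 0.01017 / 0.02476 = 0.4107
β_Talbot = 0.02013 / 0.02476 = 0.8130
β_Granby = 0.03010 / 0.02476 = 1.2157
β_P = Σ w_i β_i = 0.21×0.8510 + 0.21×1.2706 + 0.17×0.4107 + 0.21×0.8130 + 0.20×1.2157 = 0.9292
MRP = 8.98% − 1.64% = 7.34%
E(R_P) = R_f + β_P × MRP = 1.64% + 0.9292 × 7.34% = 8.46%

8.46%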